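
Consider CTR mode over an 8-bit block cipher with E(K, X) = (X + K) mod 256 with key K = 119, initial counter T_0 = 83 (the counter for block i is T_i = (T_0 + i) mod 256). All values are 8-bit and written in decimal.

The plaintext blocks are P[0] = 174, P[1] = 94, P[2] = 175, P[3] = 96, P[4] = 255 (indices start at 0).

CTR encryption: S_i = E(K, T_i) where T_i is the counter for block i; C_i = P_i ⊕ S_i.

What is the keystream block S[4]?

C[0]: T = 83, S = E(K, T) = 202; 174 ⊕ 202 = 100.
C[1]: T = 84, S = E(K, T) = 203; 94 ⊕ 203 = 149.
C[2]: T = 85, S = E(K, T) = 204; 175 ⊕ 204 = 99.
C[3]: T = 86, S = E(K, T) = 205; 96 ⊕ 205 = 173.
C[4]: T = 87, S = E(K, T) = 206; 255 ⊕ 206 = 49.
So S[4] = 206.

206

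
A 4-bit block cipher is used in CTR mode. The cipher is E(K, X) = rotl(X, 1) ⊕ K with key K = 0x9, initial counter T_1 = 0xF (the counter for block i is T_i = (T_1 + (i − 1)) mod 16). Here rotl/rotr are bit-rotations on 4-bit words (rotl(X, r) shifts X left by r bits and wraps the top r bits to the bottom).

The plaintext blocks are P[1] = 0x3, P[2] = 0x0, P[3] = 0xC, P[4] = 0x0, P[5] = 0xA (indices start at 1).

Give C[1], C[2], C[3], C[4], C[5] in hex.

C[1] = 0x5, C[2] = 0x9, C[3] = 0x7, C[4] = 0xD, C[5] = 0x5

CTR encryption: S_i = E(K, T_i) where T_i is the counter for block i; C_i = P_i ⊕ S_i.
C[1]: T = 0xF, S = E(K, T) = 0x6; 0x3 ⊕ 0x6 = 0x5.
C[2]: T = 0x0, S = E(K, T) = 0x9; 0x0 ⊕ 0x9 = 0x9.
C[3]: T = 0x1, S = E(K, T) = 0xB; 0xC ⊕ 0xB = 0x7.
C[4]: T = 0x2, S = E(K, T) = 0xD; 0x0 ⊕ 0xD = 0xD.
C[5]: T = 0x3, S = E(K, T) = 0xF; 0xA ⊕ 0xF = 0x5.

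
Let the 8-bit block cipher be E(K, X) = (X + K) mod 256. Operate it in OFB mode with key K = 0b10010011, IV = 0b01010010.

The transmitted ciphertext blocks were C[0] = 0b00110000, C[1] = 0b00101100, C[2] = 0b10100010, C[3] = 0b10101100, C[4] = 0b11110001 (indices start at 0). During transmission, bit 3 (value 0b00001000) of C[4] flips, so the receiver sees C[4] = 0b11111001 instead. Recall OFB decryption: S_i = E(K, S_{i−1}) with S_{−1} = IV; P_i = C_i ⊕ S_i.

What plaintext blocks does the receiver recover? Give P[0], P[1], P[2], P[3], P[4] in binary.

Only C[4] changed, to 0b11111001. In OFB, a change in C_i flips the same bit in P_i only; the keystream is unaffected. Decrypting the received ciphertext:
P[0]: S = E(K, 0b01010010) = 0b11100101; 0b00110000 ⊕ 0b11100101 = 0b11010101.
P[1]: S = E(K, 0b11100101) = 0b01111000; 0b00101100 ⊕ 0b01111000 = 0b01010100.
P[2]: S = E(K, 0b01111000) = 0b00001011; 0b10100010 ⊕ 0b00001011 = 0b10101001.
P[3]: S = E(K, 0b00001011) = 0b10011110; 0b10101100 ⊕ 0b10011110 = 0b00110010.
P[4]: S = E(K, 0b10011110) = 0b00110001; 0b11111001 ⊕ 0b00110001 = 0b11001000.
Blocks that differ from the original plaintext: P[4].

P[0] = 0b11010101, P[1] = 0b01010100, P[2] = 0b10101001, P[3] = 0b00110010, P[4] = 0b11001000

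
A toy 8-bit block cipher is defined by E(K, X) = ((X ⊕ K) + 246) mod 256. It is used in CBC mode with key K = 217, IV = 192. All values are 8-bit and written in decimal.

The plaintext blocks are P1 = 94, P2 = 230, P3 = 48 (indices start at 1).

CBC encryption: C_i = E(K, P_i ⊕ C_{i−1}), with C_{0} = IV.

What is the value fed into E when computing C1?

158

C1: P1 ⊕ 192 = 158; E(K, 158) = 61.
So the input to E for block 1 is 158.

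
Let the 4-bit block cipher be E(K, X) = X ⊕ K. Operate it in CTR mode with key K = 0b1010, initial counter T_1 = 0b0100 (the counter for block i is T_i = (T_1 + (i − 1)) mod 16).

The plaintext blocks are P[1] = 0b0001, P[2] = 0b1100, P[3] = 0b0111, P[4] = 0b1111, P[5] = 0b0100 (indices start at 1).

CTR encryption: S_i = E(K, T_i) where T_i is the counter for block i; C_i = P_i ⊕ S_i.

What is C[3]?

C[1]: T = 0b0100, S = E(K, T) = 0b1110; 0b0001 ⊕ 0b1110 = 0b1111.
C[2]: T = 0b0101, S = E(K, T) = 0b1111; 0b1100 ⊕ 0b1111 = 0b0011.
C[3]: T = 0b0110, S = E(K, T) = 0b1100; 0b0111 ⊕ 0b1100 = 0b1011.

C[3] = 0b1011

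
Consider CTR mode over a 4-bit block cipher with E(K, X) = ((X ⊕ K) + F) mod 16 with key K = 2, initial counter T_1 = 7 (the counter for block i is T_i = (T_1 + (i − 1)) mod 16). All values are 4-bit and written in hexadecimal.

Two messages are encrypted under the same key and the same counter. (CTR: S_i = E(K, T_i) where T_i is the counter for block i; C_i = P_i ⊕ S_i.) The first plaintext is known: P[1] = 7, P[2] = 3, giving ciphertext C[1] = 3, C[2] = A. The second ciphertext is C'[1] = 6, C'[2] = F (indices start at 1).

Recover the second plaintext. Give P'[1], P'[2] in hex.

In CTR with a reused counter, both messages share the same keystream S_i, so C_i ⊕ C'_i = P_i ⊕ P'_i and thus P'_i = P_i ⊕ C_i ⊕ C'_i.
P'[1]: 7 ⊕ 3 ⊕ 6 = 2.
P'[2]: 3 ⊕ A ⊕ F = 6.

P'[1] = 2, P'[2] = 6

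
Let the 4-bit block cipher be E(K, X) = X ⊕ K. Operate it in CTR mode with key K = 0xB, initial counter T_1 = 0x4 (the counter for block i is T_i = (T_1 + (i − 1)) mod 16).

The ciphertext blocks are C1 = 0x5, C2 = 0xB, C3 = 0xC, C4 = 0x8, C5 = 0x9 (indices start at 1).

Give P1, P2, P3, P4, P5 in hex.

P1 = 0xA, P2 = 0x5, P3 = 0x1, P4 = 0x4, P5 = 0xA

CTR decryption: S_i = E(K, T_i) where T_i is the counter for block i; P_i = C_i ⊕ S_i.
P1: T = 0x4, S = E(K, T) = 0xF; 0x5 ⊕ 0xF = 0xA.
P2: T = 0x5, S = E(K, T) = 0xE; 0xB ⊕ 0xE = 0x5.
P3: T = 0x6, S = E(K, T) = 0xD; 0xC ⊕ 0xD = 0x1.
P4: T = 0x7, S = E(K, T) = 0xC; 0x8 ⊕ 0xC = 0x4.
P5: T = 0x8, S = E(K, T) = 0x3; 0x9 ⊕ 0x3 = 0xA.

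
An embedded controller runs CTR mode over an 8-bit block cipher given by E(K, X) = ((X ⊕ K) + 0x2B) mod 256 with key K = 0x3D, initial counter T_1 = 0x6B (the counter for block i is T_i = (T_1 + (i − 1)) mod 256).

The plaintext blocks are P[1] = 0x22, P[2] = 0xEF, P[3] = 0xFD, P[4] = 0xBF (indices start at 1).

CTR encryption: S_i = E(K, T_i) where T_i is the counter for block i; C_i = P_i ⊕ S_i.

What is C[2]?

C[2] = 0x93

C[1]: T = 0x6B, S = E(K, T) = 0x81; 0x22 ⊕ 0x81 = 0xA3.
C[2]: T = 0x6C, S = E(K, T) = 0x7C; 0xEF ⊕ 0x7C = 0x93.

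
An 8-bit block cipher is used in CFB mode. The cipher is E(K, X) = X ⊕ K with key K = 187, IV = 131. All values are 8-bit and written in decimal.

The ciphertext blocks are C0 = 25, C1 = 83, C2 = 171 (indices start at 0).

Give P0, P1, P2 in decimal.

CFB decryption: P_i = C_i ⊕ E(K, C_{i−1}), with C_{−1} = IV.
P0: E(K, 131) = 56; 25 ⊕ 56 = 33.
P1: E(K, 25) = 162; 83 ⊕ 162 = 241.
P2: E(K, 83) = 232; 171 ⊕ 232 = 67.

P0 = 33, P1 = 241, P2 = 67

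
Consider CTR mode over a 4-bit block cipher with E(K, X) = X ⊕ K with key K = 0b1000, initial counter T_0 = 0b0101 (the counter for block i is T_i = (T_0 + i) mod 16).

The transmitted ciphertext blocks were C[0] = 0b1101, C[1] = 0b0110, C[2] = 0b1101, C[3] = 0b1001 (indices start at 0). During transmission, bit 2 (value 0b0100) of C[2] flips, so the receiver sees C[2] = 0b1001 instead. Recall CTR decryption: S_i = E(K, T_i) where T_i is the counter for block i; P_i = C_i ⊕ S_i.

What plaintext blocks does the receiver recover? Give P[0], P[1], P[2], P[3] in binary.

P[0] = 0b0000, P[1] = 0b1000, P[2] = 0b0110, P[3] = 0b1001

Only C[2] changed, to 0b1001. In CTR, a change in C_i flips the same bit in P_i only; the keystream is unaffected. Decrypting the received ciphertext:
P[0]: T = 0b0101, S = E(K, T) = 0b1101; 0b1101 ⊕ 0b1101 = 0b0000.
P[1]: T = 0b0110, S = E(K, T) = 0b1110; 0b0110 ⊕ 0b1110 = 0b1000.
P[2]: T = 0b0111, S = E(K, T) = 0b1111; 0b1001 ⊕ 0b1111 = 0b0110.
P[3]: T = 0b1000, S = E(K, T) = 0b0000; 0b1001 ⊕ 0b0000 = 0b1001.
Blocks that differ from the original plaintext: P[2].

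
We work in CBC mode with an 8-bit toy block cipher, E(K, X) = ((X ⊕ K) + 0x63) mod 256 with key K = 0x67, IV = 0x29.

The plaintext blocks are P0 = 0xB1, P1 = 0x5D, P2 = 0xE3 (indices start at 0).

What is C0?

C0 = 0x62

CBC encryption: C_i = E(K, P_i ⊕ C_{i−1}), with C_{−1} = IV.
C0: P0 ⊕ 0x29 = 0x98; E(K, 0x98) = 0x62.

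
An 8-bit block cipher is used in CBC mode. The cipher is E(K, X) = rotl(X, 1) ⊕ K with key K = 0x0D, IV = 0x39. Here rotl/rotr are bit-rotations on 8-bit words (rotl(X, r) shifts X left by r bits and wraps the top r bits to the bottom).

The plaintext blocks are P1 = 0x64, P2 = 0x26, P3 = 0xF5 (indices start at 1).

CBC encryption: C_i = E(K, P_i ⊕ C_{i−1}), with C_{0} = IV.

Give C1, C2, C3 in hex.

C1 = 0xB7, C2 = 0x2E, C3 = 0xBA

C1: P1 ⊕ 0x39 = 0x5D; E(K, 0x5D) = 0xB7.
C2: P2 ⊕ 0xB7 = 0x91; E(K, 0x91) = 0x2E.
C3: P3 ⊕ 0x2E = 0xDB; E(K, 0xDB) = 0xBA.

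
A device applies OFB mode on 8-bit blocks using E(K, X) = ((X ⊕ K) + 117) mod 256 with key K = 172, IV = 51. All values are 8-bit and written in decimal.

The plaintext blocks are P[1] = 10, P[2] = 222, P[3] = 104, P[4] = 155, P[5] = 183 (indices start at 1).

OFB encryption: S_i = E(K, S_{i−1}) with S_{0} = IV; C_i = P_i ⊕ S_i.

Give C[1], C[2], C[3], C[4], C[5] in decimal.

C[1] = 30, C[2] = 243, C[3] = 158, C[4] = 84, C[5] = 111

C[1]: S = E(K, 51) = 20; 10 ⊕ 20 = 30.
C[2]: S = E(K, 20) = 45; 222 ⊕ 45 = 243.
C[3]: S = E(K, 45) = 246; 104 ⊕ 246 = 158.
C[4]: S = E(K, 246) = 207; 155 ⊕ 207 = 84.
C[5]: S = E(K, 207) = 216; 183 ⊕ 216 = 111.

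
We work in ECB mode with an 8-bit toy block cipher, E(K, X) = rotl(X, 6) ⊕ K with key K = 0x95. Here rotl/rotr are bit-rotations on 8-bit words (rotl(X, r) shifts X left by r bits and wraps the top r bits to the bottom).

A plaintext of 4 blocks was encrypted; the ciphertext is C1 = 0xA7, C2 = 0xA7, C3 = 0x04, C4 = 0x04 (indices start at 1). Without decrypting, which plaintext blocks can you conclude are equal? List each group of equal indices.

P1 = P2; P3 = P4

ECB encrypts each block independently with the same key, so equal ciphertext blocks imply equal plaintext blocks.
C1 = C2 = 0xA7, so P1 = P2.
C3 = C4 = 0x04, so P3 = P4.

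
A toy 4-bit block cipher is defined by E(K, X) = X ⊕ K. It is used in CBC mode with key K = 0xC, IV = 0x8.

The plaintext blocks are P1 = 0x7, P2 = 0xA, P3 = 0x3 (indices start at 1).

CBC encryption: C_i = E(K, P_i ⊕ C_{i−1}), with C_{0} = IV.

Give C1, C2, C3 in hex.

C1 = 0x3, C2 = 0x5, C3 = 0xA

C1: P1 ⊕ 0x8 = 0xF; E(K, 0xF) = 0x3.
C2: P2 ⊕ 0x3 = 0x9; E(K, 0x9) = 0x5.
C3: P3 ⊕ 0x5 = 0x6; E(K, 0x6) = 0xA.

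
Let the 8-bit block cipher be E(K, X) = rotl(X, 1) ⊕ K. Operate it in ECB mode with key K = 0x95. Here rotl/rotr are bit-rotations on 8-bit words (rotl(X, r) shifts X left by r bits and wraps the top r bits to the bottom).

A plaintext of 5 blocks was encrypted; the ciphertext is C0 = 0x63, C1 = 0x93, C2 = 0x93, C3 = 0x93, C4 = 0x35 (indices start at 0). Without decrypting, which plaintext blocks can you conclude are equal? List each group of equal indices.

ECB encrypts each block independently with the same key, so equal ciphertext blocks imply equal plaintext blocks.
C1 = C2 = C3 = 0x93, so P1 = P2 = P3.

P1 = P2 = P3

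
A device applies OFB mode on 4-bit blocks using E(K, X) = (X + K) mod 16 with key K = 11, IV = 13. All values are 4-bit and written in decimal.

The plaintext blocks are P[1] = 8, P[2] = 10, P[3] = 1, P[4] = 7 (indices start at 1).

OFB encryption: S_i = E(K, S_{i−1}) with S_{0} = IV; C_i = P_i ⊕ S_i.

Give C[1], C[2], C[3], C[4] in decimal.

C[1] = 0, C[2] = 9, C[3] = 15, C[4] = 14

C[1]: S = E(K, 13) = 8; 8 ⊕ 8 = 0.
C[2]: S = E(K, 8) = 3; 10 ⊕ 3 = 9.
C[3]: S = E(K, 3) = 14; 1 ⊕ 14 = 15.
C[4]: S = E(K, 14) = 9; 7 ⊕ 9 = 14.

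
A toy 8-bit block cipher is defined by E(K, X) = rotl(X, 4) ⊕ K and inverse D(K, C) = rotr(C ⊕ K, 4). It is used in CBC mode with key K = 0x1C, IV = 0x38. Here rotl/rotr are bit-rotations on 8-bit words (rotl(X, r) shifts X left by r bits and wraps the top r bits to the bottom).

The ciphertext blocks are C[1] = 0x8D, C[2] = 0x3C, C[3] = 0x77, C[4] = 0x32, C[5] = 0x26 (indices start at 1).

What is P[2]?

P[2] = 0x8F

CBC decryption: P_i = D(K, C_i) ⊕ C_{i−1}, with C_{0} = IV.
P[2]: D(K, 0x3C) = 0x02; 0x02 ⊕ 0x8D = 0x8F.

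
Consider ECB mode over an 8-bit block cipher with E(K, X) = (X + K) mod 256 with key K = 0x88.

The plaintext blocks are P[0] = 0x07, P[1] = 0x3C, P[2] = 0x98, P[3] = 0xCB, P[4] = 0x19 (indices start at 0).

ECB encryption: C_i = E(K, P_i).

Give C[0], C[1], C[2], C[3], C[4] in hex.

C[0]: E(K, 0x07) = 0x8F.
C[1]: E(K, 0x3C) = 0xC4.
C[2]: E(K, 0x98) = 0x20.
C[3]: E(K, 0xCB) = 0x53.
C[4]: E(K, 0x19) = 0xA1.

C[0] = 0x8F, C[1] = 0xC4, C[2] = 0x20, C[3] = 0x53, C[4] = 0xA1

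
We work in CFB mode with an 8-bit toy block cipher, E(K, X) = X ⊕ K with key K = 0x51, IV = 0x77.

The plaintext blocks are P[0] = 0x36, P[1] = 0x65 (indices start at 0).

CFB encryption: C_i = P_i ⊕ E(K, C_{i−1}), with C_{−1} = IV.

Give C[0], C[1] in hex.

C[0] = 0x10, C[1] = 0x24

C[0]: E(K, 0x77) = 0x26; 0x36 ⊕ 0x26 = 0x10.
C[1]: E(K, 0x10) = 0x41; 0x65 ⊕ 0x41 = 0x24.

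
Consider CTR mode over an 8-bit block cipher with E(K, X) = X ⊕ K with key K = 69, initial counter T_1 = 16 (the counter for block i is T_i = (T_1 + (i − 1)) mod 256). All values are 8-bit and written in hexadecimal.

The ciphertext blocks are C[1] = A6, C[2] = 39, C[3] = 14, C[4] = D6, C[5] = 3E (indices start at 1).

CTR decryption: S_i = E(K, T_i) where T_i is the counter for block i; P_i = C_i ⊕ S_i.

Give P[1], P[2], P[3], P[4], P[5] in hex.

P[1] = D9, P[2] = 47, P[3] = 65, P[4] = A6, P[5] = 4D

P[1]: T = 16, S = E(K, T) = 7F; A6 ⊕ 7F = D9.
P[2]: T = 17, S = E(K, T) = 7E; 39 ⊕ 7E = 47.
P[3]: T = 18, S = E(K, T) = 71; 14 ⊕ 71 = 65.
P[4]: T = 19, S = E(K, T) = 70; D6 ⊕ 70 = A6.
P[5]: T = 1A, S = E(K, T) = 73; 3E ⊕ 73 = 4D.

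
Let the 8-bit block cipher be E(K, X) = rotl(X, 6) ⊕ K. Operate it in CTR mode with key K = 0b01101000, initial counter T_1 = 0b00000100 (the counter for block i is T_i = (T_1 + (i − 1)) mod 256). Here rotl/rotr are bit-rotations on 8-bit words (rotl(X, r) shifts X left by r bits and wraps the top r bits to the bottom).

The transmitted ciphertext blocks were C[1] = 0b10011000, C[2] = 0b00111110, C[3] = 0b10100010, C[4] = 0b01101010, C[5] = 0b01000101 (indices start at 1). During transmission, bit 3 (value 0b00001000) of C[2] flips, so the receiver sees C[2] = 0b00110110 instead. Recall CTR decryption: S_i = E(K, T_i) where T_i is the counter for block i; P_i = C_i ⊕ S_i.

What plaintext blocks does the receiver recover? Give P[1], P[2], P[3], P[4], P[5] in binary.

P[1] = 0b11110001, P[2] = 0b00011111, P[3] = 0b01001011, P[4] = 0b11000011, P[5] = 0b00101111

Only C[2] changed, to 0b00110110. In CTR, a change in C_i flips the same bit in P_i only; the keystream is unaffected. Decrypting the received ciphertext:
P[1]: T = 0b00000100, S = E(K, T) = 0b01101001; 0b10011000 ⊕ 0b01101001 = 0b11110001.
P[2]: T = 0b00000101, S = E(K, T) = 0b00101001; 0b00110110 ⊕ 0b00101001 = 0b00011111.
P[3]: T = 0b00000110, S = E(K, T) = 0b11101001; 0b10100010 ⊕ 0b11101001 = 0b01001011.
P[4]: T = 0b00000111, S = E(K, T) = 0b10101001; 0b01101010 ⊕ 0b10101001 = 0b11000011.
P[5]: T = 0b00001000, S = E(K, T) = 0b01101010; 0b01000101 ⊕ 0b01101010 = 0b00101111.
Blocks that differ from the original plaintext: P[2].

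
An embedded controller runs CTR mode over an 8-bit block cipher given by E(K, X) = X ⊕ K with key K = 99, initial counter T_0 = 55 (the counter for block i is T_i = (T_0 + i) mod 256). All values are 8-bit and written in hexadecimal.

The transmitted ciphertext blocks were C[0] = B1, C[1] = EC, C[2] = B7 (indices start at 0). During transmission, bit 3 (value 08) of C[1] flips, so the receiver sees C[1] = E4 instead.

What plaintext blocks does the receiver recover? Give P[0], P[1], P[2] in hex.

P[0] = 7D, P[1] = 2B, P[2] = 79

CTR decryption: S_i = E(K, T_i) where T_i is the counter for block i; P_i = C_i ⊕ S_i.
Only C[1] changed, to E4. In CTR, a change in C_i flips the same bit in P_i only; the keystream is unaffected. Decrypting the received ciphertext:
P[0]: T = 55, S = E(K, T) = CC; B1 ⊕ CC = 7D.
P[1]: T = 56, S = E(K, T) = CF; E4 ⊕ CF = 2B.
P[2]: T = 57, S = E(K, T) = CE; B7 ⊕ CE = 79.
Blocks that differ from the original plaintext: P[1].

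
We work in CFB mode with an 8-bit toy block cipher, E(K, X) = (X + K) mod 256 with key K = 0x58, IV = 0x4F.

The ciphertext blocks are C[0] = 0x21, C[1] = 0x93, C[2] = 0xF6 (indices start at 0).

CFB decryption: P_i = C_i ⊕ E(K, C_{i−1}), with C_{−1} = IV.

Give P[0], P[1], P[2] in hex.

P[0]: E(K, 0x4F) = 0xA7; 0x21 ⊕ 0xA7 = 0x86.
P[1]: E(K, 0x21) = 0x79; 0x93 ⊕ 0x79 = 0xEA.
P[2]: E(K, 0x93) = 0xEB; 0xF6 ⊕ 0xEB = 0x1D.

P[0] = 0x86, P[1] = 0xEA, P[2] = 0x1D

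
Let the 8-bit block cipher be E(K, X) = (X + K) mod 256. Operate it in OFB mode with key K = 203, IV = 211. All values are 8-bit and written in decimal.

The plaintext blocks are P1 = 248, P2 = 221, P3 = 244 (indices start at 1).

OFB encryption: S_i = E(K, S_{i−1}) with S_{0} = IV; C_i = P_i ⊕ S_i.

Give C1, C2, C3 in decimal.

C1 = 102, C2 = 180, C3 = 192

C1: S = E(K, 211) = 158; 248 ⊕ 158 = 102.
C2: S = E(K, 158) = 105; 221 ⊕ 105 = 180.
C3: S = E(K, 105) = 52; 244 ⊕ 52 = 192.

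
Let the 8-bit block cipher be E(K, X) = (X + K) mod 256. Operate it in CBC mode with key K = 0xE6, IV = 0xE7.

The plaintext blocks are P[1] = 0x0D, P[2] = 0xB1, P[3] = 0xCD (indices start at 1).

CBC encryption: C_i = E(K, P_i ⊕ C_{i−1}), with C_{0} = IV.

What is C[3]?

C[3] = 0x70

C[1]: P[1] ⊕ 0xE7 = 0xEA; E(K, 0xEA) = 0xD0.
C[2]: P[2] ⊕ 0xD0 = 0x61; E(K, 0x61) = 0x47.
C[3]: P[3] ⊕ 0x47 = 0x8A; E(K, 0x8A) = 0x70.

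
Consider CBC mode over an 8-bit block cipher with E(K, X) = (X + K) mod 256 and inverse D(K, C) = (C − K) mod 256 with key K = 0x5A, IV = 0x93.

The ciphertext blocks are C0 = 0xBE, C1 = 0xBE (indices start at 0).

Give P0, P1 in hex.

CBC decryption: P_i = D(K, C_i) ⊕ C_{i−1}, with C_{−1} = IV.
P0: D(K, 0xBE) = 0x64; 0x64 ⊕ 0x93 = 0xF7.
P1: D(K, 0xBE) = 0x64; 0x64 ⊕ 0xBE = 0xDA.

P0 = 0xF7, P1 = 0xDA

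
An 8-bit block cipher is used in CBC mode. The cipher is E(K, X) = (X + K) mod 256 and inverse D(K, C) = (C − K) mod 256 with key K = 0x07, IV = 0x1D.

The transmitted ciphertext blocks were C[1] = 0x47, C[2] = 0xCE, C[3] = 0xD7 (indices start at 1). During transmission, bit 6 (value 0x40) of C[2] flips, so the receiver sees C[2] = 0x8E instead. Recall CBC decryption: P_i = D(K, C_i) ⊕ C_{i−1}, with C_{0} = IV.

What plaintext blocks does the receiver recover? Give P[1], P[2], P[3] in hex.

Only C[2] changed, to 0x8E. In CBC, a change in C_i garbles P_i and flips the same bit in P_{i+1}. Decrypting the received ciphertext:
P[1]: D(K, 0x47) = 0x40; 0x40 ⊕ 0x1D = 0x5D.
P[2]: D(K, 0x8E) = 0x87; 0x87 ⊕ 0x47 = 0xC0.
P[3]: D(K, 0xD7) = 0xD0; 0xD0 ⊕ 0x8E = 0x5E.
Blocks that differ from the original plaintext: P[2], P[3].

P[1] = 0x5D, P[2] = 0xC0, P[3] = 0x5E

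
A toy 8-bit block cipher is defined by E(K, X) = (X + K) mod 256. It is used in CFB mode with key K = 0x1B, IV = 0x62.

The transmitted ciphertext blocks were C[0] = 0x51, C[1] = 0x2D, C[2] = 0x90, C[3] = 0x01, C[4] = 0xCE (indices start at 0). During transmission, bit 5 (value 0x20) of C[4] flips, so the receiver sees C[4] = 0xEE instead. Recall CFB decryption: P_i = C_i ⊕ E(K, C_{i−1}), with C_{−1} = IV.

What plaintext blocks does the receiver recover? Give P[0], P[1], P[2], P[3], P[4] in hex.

P[0] = 0x2C, P[1] = 0x41, P[2] = 0xD8, P[3] = 0xAA, P[4] = 0xF2

Only C[4] changed, to 0xEE. In CFB, a change in C_i flips the same bit in P_i and garbles P_{i+1}. Decrypting the received ciphertext:
P[0]: E(K, 0x62) = 0x7D; 0x51 ⊕ 0x7D = 0x2C.
P[1]: E(K, 0x51) = 0x6C; 0x2D ⊕ 0x6C = 0x41.
P[2]: E(K, 0x2D) = 0x48; 0x90 ⊕ 0x48 = 0xD8.
P[3]: E(K, 0x90) = 0xAB; 0x01 ⊕ 0xAB = 0xAA.
P[4]: E(K, 0x01) = 0x1C; 0xEE ⊕ 0x1C = 0xF2.
Blocks that differ from the original plaintext: P[4].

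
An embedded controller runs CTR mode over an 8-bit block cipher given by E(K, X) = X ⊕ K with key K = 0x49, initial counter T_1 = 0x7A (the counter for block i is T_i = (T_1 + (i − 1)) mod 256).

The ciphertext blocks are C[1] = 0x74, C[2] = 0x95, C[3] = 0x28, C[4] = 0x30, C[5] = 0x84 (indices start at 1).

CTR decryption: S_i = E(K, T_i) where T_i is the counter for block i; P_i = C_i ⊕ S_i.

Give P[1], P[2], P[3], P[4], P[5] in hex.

P[1] = 0x47, P[2] = 0xA7, P[3] = 0x1D, P[4] = 0x04, P[5] = 0xB3

P[1]: T = 0x7A, S = E(K, T) = 0x33; 0x74 ⊕ 0x33 = 0x47.
P[2]: T = 0x7B, S = E(K, T) = 0x32; 0x95 ⊕ 0x32 = 0xA7.
P[3]: T = 0x7C, S = E(K, T) = 0x35; 0x28 ⊕ 0x35 = 0x1D.
P[4]: T = 0x7D, S = E(K, T) = 0x34; 0x30 ⊕ 0x34 = 0x04.
P[5]: T = 0x7E, S = E(K, T) = 0x37; 0x84 ⊕ 0x37 = 0xB3.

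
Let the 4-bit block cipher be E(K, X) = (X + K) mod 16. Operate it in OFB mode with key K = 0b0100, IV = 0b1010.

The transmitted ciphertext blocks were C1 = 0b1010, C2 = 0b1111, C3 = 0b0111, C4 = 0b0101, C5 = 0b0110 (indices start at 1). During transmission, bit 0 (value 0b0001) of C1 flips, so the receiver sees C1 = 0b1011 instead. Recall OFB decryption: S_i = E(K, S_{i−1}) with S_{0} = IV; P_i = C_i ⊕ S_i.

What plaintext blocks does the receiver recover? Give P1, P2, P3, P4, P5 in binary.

Only C1 changed, to 0b1011. In OFB, a change in C_i flips the same bit in P_i only; the keystream is unaffected. Decrypting the received ciphertext:
P1: S = E(K, 0b1010) = 0b1110; 0b1011 ⊕ 0b1110 = 0b0101.
P2: S = E(K, 0b1110) = 0b0010; 0b1111 ⊕ 0b0010 = 0b1101.
P3: S = E(K, 0b0010) = 0b0110; 0b0111 ⊕ 0b0110 = 0b0001.
P4: S = E(K, 0b0110) = 0b1010; 0b0101 ⊕ 0b1010 = 0b1111.
P5: S = E(K, 0b1010) = 0b1110; 0b0110 ⊕ 0b1110 = 0b1000.
Blocks that differ from the original plaintext: P1.

P1 = 0b0101, P2 = 0b1101, P3 = 0b0001, P4 = 0b1111, P5 = 0b1000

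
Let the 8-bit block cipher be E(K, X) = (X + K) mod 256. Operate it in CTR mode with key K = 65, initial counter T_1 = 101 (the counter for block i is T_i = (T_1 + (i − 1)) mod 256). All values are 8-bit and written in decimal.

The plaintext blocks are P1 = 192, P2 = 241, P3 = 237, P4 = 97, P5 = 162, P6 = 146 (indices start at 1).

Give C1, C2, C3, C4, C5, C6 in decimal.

CTR encryption: S_i = E(K, T_i) where T_i is the counter for block i; C_i = P_i ⊕ S_i.
C1: T = 101, S = E(K, T) = 166; 192 ⊕ 166 = 102.
C2: T = 102, S = E(K, T) = 167; 241 ⊕ 167 = 86.
C3: T = 103, S = E(K, T) = 168; 237 ⊕ 168 = 69.
C4: T = 104, S = E(K, T) = 169; 97 ⊕ 169 = 200.
C5: T = 105, S = E(K, T) = 170; 162 ⊕ 170 = 8.
C6: T = 106, S = E(K, T) = 171; 146 ⊕ 171 = 57.

C1 = 102, C2 = 86, C3 = 69, C4 = 200, C5 = 8, C6 = 57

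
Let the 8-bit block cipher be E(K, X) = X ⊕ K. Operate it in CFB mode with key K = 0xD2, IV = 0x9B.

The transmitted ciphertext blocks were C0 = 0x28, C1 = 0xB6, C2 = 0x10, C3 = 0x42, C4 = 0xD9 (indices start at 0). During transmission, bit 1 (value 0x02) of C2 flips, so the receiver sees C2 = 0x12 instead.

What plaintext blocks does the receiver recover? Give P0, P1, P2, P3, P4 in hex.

P0 = 0x61, P1 = 0x4C, P2 = 0x76, P3 = 0x82, P4 = 0x49

CFB decryption: P_i = C_i ⊕ E(K, C_{i−1}), with C_{−1} = IV.
Only C2 changed, to 0x12. In CFB, a change in C_i flips the same bit in P_i and garbles P_{i+1}. Decrypting the received ciphertext:
P0: E(K, 0x9B) = 0x49; 0x28 ⊕ 0x49 = 0x61.
P1: E(K, 0x28) = 0xFA; 0xB6 ⊕ 0xFA = 0x4C.
P2: E(K, 0xB6) = 0x64; 0x12 ⊕ 0x64 = 0x76.
P3: E(K, 0x12) = 0xC0; 0x42 ⊕ 0xC0 = 0x82.
P4: E(K, 0x42) = 0x90; 0xD9 ⊕ 0x90 = 0x49.
Blocks that differ from the original plaintext: P2, P3.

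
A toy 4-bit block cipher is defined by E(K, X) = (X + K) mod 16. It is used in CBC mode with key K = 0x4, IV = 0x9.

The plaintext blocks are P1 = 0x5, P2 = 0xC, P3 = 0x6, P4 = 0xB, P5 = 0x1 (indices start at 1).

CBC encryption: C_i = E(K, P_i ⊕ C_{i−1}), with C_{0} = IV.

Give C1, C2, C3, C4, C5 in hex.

C1 = 0x0, C2 = 0x0, C3 = 0xA, C4 = 0x5, C5 = 0x8

C1: P1 ⊕ 0x9 = 0xC; E(K, 0xC) = 0x0.
C2: P2 ⊕ 0x0 = 0xC; E(K, 0xC) = 0x0.
C3: P3 ⊕ 0x0 = 0x6; E(K, 0x6) = 0xA.
C4: P4 ⊕ 0xA = 0x1; E(K, 0x1) = 0x5.
C5: P5 ⊕ 0x5 = 0x4; E(K, 0x4) = 0x8.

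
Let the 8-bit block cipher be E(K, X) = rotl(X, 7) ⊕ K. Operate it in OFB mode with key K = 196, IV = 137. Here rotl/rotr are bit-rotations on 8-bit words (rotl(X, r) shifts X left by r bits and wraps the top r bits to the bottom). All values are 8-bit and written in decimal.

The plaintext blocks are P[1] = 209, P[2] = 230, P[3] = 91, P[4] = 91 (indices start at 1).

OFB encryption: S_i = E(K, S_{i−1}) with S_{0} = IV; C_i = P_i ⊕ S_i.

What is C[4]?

C[1]: S = E(K, 137) = 0; 209 ⊕ 0 = 209.
C[2]: S = E(K, 0) = 196; 230 ⊕ 196 = 34.
C[3]: S = E(K, 196) = 166; 91 ⊕ 166 = 253.
C[4]: S = E(K, 166) = 151; 91 ⊕ 151 = 204.

C[4] = 204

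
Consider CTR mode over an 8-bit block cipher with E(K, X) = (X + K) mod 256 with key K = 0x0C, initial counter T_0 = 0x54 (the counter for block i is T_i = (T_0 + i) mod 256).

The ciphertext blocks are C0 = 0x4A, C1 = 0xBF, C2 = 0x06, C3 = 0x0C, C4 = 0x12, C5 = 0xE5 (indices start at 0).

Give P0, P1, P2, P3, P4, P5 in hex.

CTR decryption: S_i = E(K, T_i) where T_i is the counter for block i; P_i = C_i ⊕ S_i.
P0: T = 0x54, S = E(K, T) = 0x60; 0x4A ⊕ 0x60 = 0x2A.
P1: T = 0x55, S = E(K, T) = 0x61; 0xBF ⊕ 0x61 = 0xDE.
P2: T = 0x56, S = E(K, T) = 0x62; 0x06 ⊕ 0x62 = 0x64.
P3: T = 0x57, S = E(K, T) = 0x63; 0x0C ⊕ 0x63 = 0x6F.
P4: T = 0x58, S = E(K, T) = 0x64; 0x12 ⊕ 0x64 = 0x76.
P5: T = 0x59, S = E(K, T) = 0x65; 0xE5 ⊕ 0x65 = 0x80.

P0 = 0x2A, P1 = 0xDE, P2 = 0x64, P3 = 0x6F, P4 = 0x76, P5 = 0x80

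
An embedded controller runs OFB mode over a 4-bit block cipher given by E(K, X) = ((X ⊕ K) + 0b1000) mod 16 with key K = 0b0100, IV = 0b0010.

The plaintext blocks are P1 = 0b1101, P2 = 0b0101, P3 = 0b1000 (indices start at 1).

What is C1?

C1 = 0b0011

OFB encryption: S_i = E(K, S_{i−1}) with S_{0} = IV; C_i = P_i ⊕ S_i.
C1: S = E(K, 0b0010) = 0b1110; 0b1101 ⊕ 0b1110 = 0b0011.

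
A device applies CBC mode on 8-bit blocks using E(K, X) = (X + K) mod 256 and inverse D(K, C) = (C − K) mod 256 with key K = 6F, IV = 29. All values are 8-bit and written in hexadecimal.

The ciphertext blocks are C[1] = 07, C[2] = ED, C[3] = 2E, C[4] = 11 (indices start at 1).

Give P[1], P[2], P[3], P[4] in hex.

P[1] = B1, P[2] = 79, P[3] = 52, P[4] = 8C

CBC decryption: P_i = D(K, C_i) ⊕ C_{i−1}, with C_{0} = IV.
P[1]: D(K, 07) = 98; 98 ⊕ 29 = B1.
P[2]: D(K, ED) = 7E; 7E ⊕ 07 = 79.
P[3]: D(K, 2E) = BF; BF ⊕ ED = 52.
P[4]: D(K, 11) = A2; A2 ⊕ 2E = 8C.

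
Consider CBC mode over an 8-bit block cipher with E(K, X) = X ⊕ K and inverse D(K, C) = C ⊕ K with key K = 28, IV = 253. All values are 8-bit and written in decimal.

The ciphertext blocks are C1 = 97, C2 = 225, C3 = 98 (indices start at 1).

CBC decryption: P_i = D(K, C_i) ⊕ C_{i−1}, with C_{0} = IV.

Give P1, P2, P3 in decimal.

P1 = 128, P2 = 156, P3 = 159

P1: D(K, 97) = 125; 125 ⊕ 253 = 128.
P2: D(K, 225) = 253; 253 ⊕ 97 = 156.
P3: D(K, 98) = 126; 126 ⊕ 225 = 159.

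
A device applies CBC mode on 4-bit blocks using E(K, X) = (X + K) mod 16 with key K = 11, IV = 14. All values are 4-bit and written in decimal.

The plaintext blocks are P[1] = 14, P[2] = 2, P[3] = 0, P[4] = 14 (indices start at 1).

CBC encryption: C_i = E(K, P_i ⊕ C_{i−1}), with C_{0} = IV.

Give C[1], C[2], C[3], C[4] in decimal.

C[1]: P[1] ⊕ 14 = 0; E(K, 0) = 11.
C[2]: P[2] ⊕ 11 = 9; E(K, 9) = 4.
C[3]: P[3] ⊕ 4 = 4; E(K, 4) = 15.
C[4]: P[4] ⊕ 15 = 1; E(K, 1) = 12.

C[1] = 11, C[2] = 4, C[3] = 15, C[4] = 12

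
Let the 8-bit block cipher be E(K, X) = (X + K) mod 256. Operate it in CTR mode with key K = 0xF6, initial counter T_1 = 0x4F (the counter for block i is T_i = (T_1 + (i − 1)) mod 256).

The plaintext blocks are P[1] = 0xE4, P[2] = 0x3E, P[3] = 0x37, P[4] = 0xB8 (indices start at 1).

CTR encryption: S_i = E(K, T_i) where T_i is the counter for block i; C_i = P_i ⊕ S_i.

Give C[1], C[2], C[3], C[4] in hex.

C[1]: T = 0x4F, S = E(K, T) = 0x45; 0xE4 ⊕ 0x45 = 0xA1.
C[2]: T = 0x50, S = E(K, T) = 0x46; 0x3E ⊕ 0x46 = 0x78.
C[3]: T = 0x51, S = E(K, T) = 0x47; 0x37 ⊕ 0x47 = 0x70.
C[4]: T = 0x52, S = E(K, T) = 0x48; 0xB8 ⊕ 0x48 = 0xF0.

C[1] = 0xA1, C[2] = 0x78, C[3] = 0x70, C[4] = 0xF0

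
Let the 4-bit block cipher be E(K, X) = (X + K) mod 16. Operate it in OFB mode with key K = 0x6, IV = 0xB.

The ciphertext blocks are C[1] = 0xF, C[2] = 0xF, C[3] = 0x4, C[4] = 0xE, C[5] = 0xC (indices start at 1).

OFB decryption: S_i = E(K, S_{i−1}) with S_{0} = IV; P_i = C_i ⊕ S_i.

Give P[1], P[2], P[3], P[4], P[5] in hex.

P[1]: S = E(K, 0xB) = 0x1; 0xF ⊕ 0x1 = 0xE.
P[2]: S = E(K, 0x1) = 0x7; 0xF ⊕ 0x7 = 0x8.
P[3]: S = E(K, 0x7) = 0xD; 0x4 ⊕ 0xD = 0x9.
P[4]: S = E(K, 0xD) = 0x3; 0xE ⊕ 0x3 = 0xD.
P[5]: S = E(K, 0x3) = 0x9; 0xC ⊕ 0x9 = 0x5.

P[1] = 0xE, P[2] = 0x8, P[3] = 0x9, P[4] = 0xD, P[5] = 0x5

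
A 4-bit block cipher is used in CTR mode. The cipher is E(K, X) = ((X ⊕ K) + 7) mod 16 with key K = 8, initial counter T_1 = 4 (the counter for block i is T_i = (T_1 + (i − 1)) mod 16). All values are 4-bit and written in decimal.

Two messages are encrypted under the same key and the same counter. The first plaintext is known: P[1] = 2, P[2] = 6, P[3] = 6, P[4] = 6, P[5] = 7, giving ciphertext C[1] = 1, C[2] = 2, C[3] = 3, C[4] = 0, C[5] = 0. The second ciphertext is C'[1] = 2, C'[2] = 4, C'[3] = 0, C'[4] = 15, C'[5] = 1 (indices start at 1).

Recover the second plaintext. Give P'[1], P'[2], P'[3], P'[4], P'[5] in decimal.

P'[1] = 1, P'[2] = 0, P'[3] = 5, P'[4] = 9, P'[5] = 6

In CTR with a reused counter, both messages share the same keystream S_i, so C_i ⊕ C'_i = P_i ⊕ P'_i and thus P'_i = P_i ⊕ C_i ⊕ C'_i.
P'[1]: 2 ⊕ 1 ⊕ 2 = 1.
P'[2]: 6 ⊕ 2 ⊕ 4 = 0.
P'[3]: 6 ⊕ 3 ⊕ 0 = 5.
P'[4]: 6 ⊕ 0 ⊕ 15 = 9.
P'[5]: 7 ⊕ 0 ⊕ 1 = 6.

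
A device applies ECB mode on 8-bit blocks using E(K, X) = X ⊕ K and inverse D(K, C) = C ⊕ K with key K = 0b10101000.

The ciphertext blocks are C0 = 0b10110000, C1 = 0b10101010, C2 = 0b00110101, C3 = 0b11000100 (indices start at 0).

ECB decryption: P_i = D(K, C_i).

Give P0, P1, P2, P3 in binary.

P0 = 0b00011000, P1 = 0b00000010, P2 = 0b10011101, P3 = 0b01101100

P0: D(K, 0b10110000) = 0b00011000.
P1: D(K, 0b10101010) = 0b00000010.
P2: D(K, 0b00110101) = 0b10011101.
P3: D(K, 0b11000100) = 0b01101100.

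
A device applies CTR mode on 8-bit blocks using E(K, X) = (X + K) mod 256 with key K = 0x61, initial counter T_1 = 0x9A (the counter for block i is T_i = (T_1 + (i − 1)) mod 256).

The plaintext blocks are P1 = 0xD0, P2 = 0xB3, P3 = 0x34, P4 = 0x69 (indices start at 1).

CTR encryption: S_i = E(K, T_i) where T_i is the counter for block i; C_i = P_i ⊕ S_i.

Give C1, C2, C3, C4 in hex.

C1 = 0x2B, C2 = 0x4F, C3 = 0xC9, C4 = 0x97

C1: T = 0x9A, S = E(K, T) = 0xFB; 0xD0 ⊕ 0xFB = 0x2B.
C2: T = 0x9B, S = E(K, T) = 0xFC; 0xB3 ⊕ 0xFC = 0x4F.
C3: T = 0x9C, S = E(K, T) = 0xFD; 0x34 ⊕ 0xFD = 0xC9.
C4: T = 0x9D, S = E(K, T) = 0xFE; 0x69 ⊕ 0xFE = 0x97.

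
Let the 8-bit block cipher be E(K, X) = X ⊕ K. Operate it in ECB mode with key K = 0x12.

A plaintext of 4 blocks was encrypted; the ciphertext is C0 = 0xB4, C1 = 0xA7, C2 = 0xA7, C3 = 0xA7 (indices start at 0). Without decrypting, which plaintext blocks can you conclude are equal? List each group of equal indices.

ECB encrypts each block independently with the same key, so equal ciphertext blocks imply equal plaintext blocks.
C1 = C2 = C3 = 0xA7, so P1 = P2 = P3.

P1 = P2 = P3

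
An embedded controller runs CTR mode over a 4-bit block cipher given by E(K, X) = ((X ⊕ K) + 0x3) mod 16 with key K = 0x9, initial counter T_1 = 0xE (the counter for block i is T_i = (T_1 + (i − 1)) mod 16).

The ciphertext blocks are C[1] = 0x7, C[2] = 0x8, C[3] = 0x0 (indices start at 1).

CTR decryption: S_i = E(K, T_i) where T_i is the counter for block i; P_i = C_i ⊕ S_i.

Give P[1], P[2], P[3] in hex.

P[1] = 0xD, P[2] = 0x1, P[3] = 0xC

P[1]: T = 0xE, S = E(K, T) = 0xA; 0x7 ⊕ 0xA = 0xD.
P[2]: T = 0xF, S = E(K, T) = 0x9; 0x8 ⊕ 0x9 = 0x1.
P[3]: T = 0x0, S = E(K, T) = 0xC; 0x0 ⊕ 0xC = 0xC.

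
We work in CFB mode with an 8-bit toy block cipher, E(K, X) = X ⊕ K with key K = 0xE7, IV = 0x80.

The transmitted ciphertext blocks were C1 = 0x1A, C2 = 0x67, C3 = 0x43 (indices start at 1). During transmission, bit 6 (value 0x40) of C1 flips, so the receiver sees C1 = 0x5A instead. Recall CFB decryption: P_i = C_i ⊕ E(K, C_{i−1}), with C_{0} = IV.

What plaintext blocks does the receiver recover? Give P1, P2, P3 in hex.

P1 = 0x3D, P2 = 0xDA, P3 = 0xC3

Only C1 changed, to 0x5A. In CFB, a change in C_i flips the same bit in P_i and garbles P_{i+1}. Decrypting the received ciphertext:
P1: E(K, 0x80) = 0x67; 0x5A ⊕ 0x67 = 0x3D.
P2: E(K, 0x5A) = 0xBD; 0x67 ⊕ 0xBD = 0xDA.
P3: E(K, 0x67) = 0x80; 0x43 ⊕ 0x80 = 0xC3.
Blocks that differ from the original plaintext: P1, P2.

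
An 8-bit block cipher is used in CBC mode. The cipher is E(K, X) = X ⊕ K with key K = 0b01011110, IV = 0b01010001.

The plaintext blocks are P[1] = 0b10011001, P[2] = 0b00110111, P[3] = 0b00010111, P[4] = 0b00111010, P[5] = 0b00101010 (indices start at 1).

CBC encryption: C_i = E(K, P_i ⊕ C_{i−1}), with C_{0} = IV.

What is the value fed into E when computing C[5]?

C[1]: P[1] ⊕ 0b01010001 = 0b11001000; E(K, 0b11001000) = 0b10010110.
C[2]: P[2] ⊕ 0b10010110 = 0b10100001; E(K, 0b10100001) = 0b11111111.
C[3]: P[3] ⊕ 0b11111111 = 0b11101000; E(K, 0b11101000) = 0b10110110.
C[4]: P[4] ⊕ 0b10110110 = 0b10001100; E(K, 0b10001100) = 0b11010010.
C[5]: P[5] ⊕ 0b11010010 = 0b11111000; E(K, 0b11111000) = 0b10100110.
So the input to E for block [5] is 0b11111000.

0b11111000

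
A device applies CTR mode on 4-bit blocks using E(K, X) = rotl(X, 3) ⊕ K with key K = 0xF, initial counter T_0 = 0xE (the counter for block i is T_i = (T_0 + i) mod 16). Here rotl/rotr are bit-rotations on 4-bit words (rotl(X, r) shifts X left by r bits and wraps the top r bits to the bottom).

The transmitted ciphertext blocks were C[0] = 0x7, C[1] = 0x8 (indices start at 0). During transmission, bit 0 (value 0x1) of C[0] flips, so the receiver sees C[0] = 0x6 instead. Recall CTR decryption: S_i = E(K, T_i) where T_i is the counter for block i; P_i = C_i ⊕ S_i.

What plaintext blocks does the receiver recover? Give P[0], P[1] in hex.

P[0] = 0xE, P[1] = 0x8

Only C[0] changed, to 0x6. In CTR, a change in C_i flips the same bit in P_i only; the keystream is unaffected. Decrypting the received ciphertext:
P[0]: T = 0xE, S = E(K, T) = 0x8; 0x6 ⊕ 0x8 = 0xE.
P[1]: T = 0xF, S = E(K, T) = 0x0; 0x8 ⊕ 0x0 = 0x8.
Blocks that differ from the original plaintext: P[0].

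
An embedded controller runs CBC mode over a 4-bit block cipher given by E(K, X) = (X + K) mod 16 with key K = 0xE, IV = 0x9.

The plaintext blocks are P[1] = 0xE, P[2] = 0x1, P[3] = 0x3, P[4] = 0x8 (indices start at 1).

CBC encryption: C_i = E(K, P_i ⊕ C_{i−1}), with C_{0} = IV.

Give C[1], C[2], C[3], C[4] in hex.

C[1] = 0x5, C[2] = 0x2, C[3] = 0xF, C[4] = 0x5

C[1]: P[1] ⊕ 0x9 = 0x7; E(K, 0x7) = 0x5.
C[2]: P[2] ⊕ 0x5 = 0x4; E(K, 0x4) = 0x2.
C[3]: P[3] ⊕ 0x2 = 0x1; E(K, 0x1) = 0xF.
C[4]: P[4] ⊕ 0xF = 0x7; E(K, 0x7) = 0x5.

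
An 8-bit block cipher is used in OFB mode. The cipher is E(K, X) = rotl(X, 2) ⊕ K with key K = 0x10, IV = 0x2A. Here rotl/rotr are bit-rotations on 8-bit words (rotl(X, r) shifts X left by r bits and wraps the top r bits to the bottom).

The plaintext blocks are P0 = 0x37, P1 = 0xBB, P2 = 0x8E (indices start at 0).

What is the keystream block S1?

0xF2

OFB encryption: S_i = E(K, S_{i−1}) with S_{−1} = IV; C_i = P_i ⊕ S_i.
C0: S = E(K, 0x2A) = 0xB8; 0x37 ⊕ 0xB8 = 0x8F.
C1: S = E(K, 0xB8) = 0xF2; 0xBB ⊕ 0xF2 = 0x49.
So S1 = 0xF2.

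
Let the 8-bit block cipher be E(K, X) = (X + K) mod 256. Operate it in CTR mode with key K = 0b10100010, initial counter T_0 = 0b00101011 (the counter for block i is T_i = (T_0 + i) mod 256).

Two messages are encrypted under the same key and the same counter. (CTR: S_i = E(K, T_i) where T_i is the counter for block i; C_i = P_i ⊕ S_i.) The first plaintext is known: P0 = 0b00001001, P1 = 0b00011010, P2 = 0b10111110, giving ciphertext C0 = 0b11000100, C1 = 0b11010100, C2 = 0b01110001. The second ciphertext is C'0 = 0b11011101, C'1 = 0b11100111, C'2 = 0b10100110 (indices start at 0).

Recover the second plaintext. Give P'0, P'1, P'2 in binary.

In CTR with a reused counter, both messages share the same keystream S_i, so C_i ⊕ C'_i = P_i ⊕ P'_i and thus P'_i = P_i ⊕ C_i ⊕ C'_i.
P'0: 0b00001001 ⊕ 0b11000100 ⊕ 0b11011101 = 0b00010000.
P'1: 0b00011010 ⊕ 0b11010100 ⊕ 0b11100111 = 0b00101001.
P'2: 0b10111110 ⊕ 0b01110001 ⊕ 0b10100110 = 0b01101001.

P'0 = 0b00010000, P'1 = 0b00101001, P'2 = 0b01101001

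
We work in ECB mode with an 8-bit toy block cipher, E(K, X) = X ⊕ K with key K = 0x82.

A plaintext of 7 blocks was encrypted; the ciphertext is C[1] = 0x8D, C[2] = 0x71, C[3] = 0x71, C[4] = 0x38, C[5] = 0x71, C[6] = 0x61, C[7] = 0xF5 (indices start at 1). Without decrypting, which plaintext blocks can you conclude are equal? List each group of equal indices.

ECB encrypts each block independently with the same key, so equal ciphertext blocks imply equal plaintext blocks.
C[2] = C[3] = C[5] = 0x71, so P[2] = P[3] = P[5].

P[2] = P[3] = P[5]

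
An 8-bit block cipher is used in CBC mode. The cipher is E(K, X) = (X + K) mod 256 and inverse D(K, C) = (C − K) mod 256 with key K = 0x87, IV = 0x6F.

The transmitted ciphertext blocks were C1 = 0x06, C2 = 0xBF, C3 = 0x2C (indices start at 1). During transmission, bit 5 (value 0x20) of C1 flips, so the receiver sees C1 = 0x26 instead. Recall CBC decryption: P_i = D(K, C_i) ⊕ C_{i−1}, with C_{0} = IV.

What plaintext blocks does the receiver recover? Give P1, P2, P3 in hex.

Only C1 changed, to 0x26. In CBC, a change in C_i garbles P_i and flips the same bit in P_{i+1}. Decrypting the received ciphertext:
P1: D(K, 0x26) = 0x9F; 0x9F ⊕ 0x6F = 0xF0.
P2: D(K, 0xBF) = 0x38; 0x38 ⊕ 0x26 = 0x1E.
P3: D(K, 0x2C) = 0xA5; 0xA5 ⊕ 0xBF = 0x1A.
Blocks that differ from the original plaintext: P1, P2.

P1 = 0xF0, P2 = 0x1E, P3 = 0x1A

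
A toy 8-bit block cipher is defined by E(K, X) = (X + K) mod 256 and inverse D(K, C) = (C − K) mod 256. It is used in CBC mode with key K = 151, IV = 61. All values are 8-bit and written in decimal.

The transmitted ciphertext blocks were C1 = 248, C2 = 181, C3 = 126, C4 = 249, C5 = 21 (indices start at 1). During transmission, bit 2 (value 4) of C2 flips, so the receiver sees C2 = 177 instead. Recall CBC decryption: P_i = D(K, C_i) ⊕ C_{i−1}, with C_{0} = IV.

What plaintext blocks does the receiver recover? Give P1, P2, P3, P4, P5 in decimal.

P1 = 92, P2 = 226, P3 = 86, P4 = 28, P5 = 135

Only C2 changed, to 177. In CBC, a change in C_i garbles P_i and flips the same bit in P_{i+1}. Decrypting the received ciphertext:
P1: D(K, 248) = 97; 97 ⊕ 61 = 92.
P2: D(K, 177) = 26; 26 ⊕ 248 = 226.
P3: D(K, 126) = 231; 231 ⊕ 177 = 86.
P4: D(K, 249) = 98; 98 ⊕ 126 = 28.
P5: D(K, 21) = 126; 126 ⊕ 249 = 135.
Blocks that differ from the original plaintext: P2, P3.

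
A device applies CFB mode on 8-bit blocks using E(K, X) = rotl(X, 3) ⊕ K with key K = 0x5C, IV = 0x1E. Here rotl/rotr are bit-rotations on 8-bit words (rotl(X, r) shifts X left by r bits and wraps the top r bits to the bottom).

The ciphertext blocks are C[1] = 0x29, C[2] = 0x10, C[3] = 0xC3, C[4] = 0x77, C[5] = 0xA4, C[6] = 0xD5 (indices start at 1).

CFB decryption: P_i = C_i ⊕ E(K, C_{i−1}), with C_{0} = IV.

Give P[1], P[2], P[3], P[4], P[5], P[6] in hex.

P[1]: E(K, 0x1E) = 0xAC; 0x29 ⊕ 0xAC = 0x85.
P[2]: E(K, 0x29) = 0x15; 0x10 ⊕ 0x15 = 0x05.
P[3]: E(K, 0x10) = 0xDC; 0xC3 ⊕ 0xDC = 0x1F.
P[4]: E(K, 0xC3) = 0x42; 0x77 ⊕ 0x42 = 0x35.
P[5]: E(K, 0x77) = 0xE7; 0xA4 ⊕ 0xE7 = 0x43.
P[6]: E(K, 0xA4) = 0x79; 0xD5 ⊕ 0x79 = 0xAC.

P[1] = 0x85, P[2] = 0x05, P[3] = 0x1F, P[4] = 0x35, P[5] = 0x43, P[6] = 0xAC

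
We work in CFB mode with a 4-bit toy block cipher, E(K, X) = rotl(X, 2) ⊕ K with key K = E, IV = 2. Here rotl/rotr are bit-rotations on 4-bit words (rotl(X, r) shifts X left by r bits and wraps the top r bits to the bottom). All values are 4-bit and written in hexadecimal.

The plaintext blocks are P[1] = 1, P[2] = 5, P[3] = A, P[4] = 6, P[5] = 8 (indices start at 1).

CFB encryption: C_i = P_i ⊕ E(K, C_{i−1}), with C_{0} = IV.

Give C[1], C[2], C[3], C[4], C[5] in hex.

C[1] = 7, C[2] = 6, C[3] = D, C[4] = F, C[5] = 9

C[1]: E(K, 2) = 6; 1 ⊕ 6 = 7.
C[2]: E(K, 7) = 3; 5 ⊕ 3 = 6.
C[3]: E(K, 6) = 7; A ⊕ 7 = D.
C[4]: E(K, D) = 9; 6 ⊕ 9 = F.
C[5]: E(K, F) = 1; 8 ⊕ 1 = 9.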